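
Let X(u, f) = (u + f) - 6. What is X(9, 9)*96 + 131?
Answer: 1283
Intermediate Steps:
X(u, f) = -6 + f + u (X(u, f) = (f + u) - 6 = -6 + f + u)
X(9, 9)*96 + 131 = (-6 + 9 + 9)*96 + 131 = 12*96 + 131 = 1152 + 131 = 1283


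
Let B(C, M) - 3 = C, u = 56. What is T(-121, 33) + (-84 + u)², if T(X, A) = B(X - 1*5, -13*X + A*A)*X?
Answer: 15667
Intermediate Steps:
B(C, M) = 3 + C
T(X, A) = X*(-2 + X) (T(X, A) = (3 + (X - 1*5))*X = (3 + (X - 5))*X = (3 + (-5 + X))*X = (-2 + X)*X = X*(-2 + X))
T(-121, 33) + (-84 + u)² = -121*(-2 - 121) + (-84 + 56)² = -121*(-123) + (-28)² = 14883 + 784 = 15667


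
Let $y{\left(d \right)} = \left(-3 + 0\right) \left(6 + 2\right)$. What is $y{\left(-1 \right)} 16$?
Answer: $-384$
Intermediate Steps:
$y{\left(d \right)} = -24$ ($y{\left(d \right)} = \left(-3\right) 8 = -24$)
$y{\left(-1 \right)} 16 = \left(-24\right) 16 = -384$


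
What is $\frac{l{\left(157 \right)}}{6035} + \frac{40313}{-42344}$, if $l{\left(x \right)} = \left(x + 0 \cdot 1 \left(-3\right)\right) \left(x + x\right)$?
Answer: $\frac{1844185557}{255546040} \approx 7.2166$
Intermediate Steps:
$l{\left(x \right)} = 2 x^{2}$ ($l{\left(x \right)} = \left(x + 0 \left(-3\right)\right) 2 x = \left(x + 0\right) 2 x = x 2 x = 2 x^{2}$)
$\frac{l{\left(157 \right)}}{6035} + \frac{40313}{-42344} = \frac{2 \cdot 157^{2}}{6035} + \frac{40313}{-42344} = 2 \cdot 24649 \cdot \frac{1}{6035} + 40313 \left(- \frac{1}{42344}\right) = 49298 \cdot \frac{1}{6035} - \frac{40313}{42344} = \frac{49298}{6035} - \frac{40313}{42344} = \frac{1844185557}{255546040}$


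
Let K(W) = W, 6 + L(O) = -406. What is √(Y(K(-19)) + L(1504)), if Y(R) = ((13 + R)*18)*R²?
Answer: 10*I*√394 ≈ 198.49*I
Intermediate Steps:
L(O) = -412 (L(O) = -6 - 406 = -412)
Y(R) = R²*(234 + 18*R) (Y(R) = (234 + 18*R)*R² = R²*(234 + 18*R))
√(Y(K(-19)) + L(1504)) = √(18*(-19)²*(13 - 19) - 412) = √(18*361*(-6) - 412) = √(-38988 - 412) = √(-39400) = 10*I*√394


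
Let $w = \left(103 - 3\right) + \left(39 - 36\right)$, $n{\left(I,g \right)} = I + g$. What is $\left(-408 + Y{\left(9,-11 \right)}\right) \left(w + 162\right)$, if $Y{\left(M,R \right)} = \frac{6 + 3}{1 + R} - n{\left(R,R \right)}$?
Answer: $- \frac{205057}{2} \approx -1.0253 \cdot 10^{5}$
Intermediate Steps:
$Y{\left(M,R \right)} = - 2 R + \frac{9}{1 + R}$ ($Y{\left(M,R \right)} = \frac{6 + 3}{1 + R} - \left(R + R\right) = \frac{9}{1 + R} - 2 R = - 2 R + \frac{9}{1 + R}$)
$w = 103$ ($w = 100 + 3 = 103$)
$\left(-408 + Y{\left(9,-11 \right)}\right) \left(w + 162\right) = \left(-408 + \frac{9 - -22 - 2 \left(-11\right)^{2}}{1 - 11}\right) \left(103 + 162\right) = \left(-408 + \frac{9 + 22 - 242}{-10}\right) 265 = \left(-408 - \frac{9 + 22 - 242}{10}\right) 265 = \left(-408 - - \frac{211}{10}\right) 265 = \left(-408 + \frac{211}{10}\right) 265 = \left(- \frac{3869}{10}\right) 265 = - \frac{205057}{2}$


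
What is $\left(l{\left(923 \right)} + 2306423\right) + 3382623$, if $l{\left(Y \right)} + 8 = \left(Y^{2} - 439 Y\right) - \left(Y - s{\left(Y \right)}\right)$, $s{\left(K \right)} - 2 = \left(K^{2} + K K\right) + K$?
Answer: $7839630$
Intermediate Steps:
$s{\left(K \right)} = 2 + K + 2 K^{2}$ ($s{\left(K \right)} = 2 + \left(\left(K^{2} + K K\right) + K\right) = 2 + \left(\left(K^{2} + K^{2}\right) + K\right) = 2 + \left(2 K^{2} + K\right) = 2 + \left(K + 2 K^{2}\right) = 2 + K + 2 K^{2}$)
$l{\left(Y \right)} = -6 - 439 Y + 3 Y^{2}$ ($l{\left(Y \right)} = -8 - \left(-2 - 3 Y^{2} + 439 Y\right) = -8 + \left(\left(Y^{2} - 439 Y\right) + \left(2 + 2 Y^{2}\right)\right) = -8 + \left(2 - 439 Y + 3 Y^{2}\right) = -6 - 439 Y + 3 Y^{2}$)
$\left(l{\left(923 \right)} + 2306423\right) + 3382623 = \left(\left(-6 - 405197 + 3 \cdot 923^{2}\right) + 2306423\right) + 3382623 = \left(\left(-6 - 405197 + 3 \cdot 851929\right) + 2306423\right) + 3382623 = \left(\left(-6 - 405197 + 2555787\right) + 2306423\right) + 3382623 = \left(2150584 + 2306423\right) + 3382623 = 4457007 + 3382623 = 7839630$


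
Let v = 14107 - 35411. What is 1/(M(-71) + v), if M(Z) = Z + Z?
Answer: -1/21446 ≈ -4.6629e-5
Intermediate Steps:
v = -21304
M(Z) = 2*Z
1/(M(-71) + v) = 1/(2*(-71) - 21304) = 1/(-142 - 21304) = 1/(-21446) = -1/21446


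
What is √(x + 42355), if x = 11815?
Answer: √54170 ≈ 232.74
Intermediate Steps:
√(x + 42355) = √(11815 + 42355) = √54170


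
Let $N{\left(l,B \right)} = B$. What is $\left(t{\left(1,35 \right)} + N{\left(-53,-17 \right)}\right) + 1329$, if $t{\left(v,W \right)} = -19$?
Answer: $1293$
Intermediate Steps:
$\left(t{\left(1,35 \right)} + N{\left(-53,-17 \right)}\right) + 1329 = \left(-19 - 17\right) + 1329 = -36 + 1329 = 1293$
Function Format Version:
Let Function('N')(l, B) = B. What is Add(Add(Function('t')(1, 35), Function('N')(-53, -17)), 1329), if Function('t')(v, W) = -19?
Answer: 1293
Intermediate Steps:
Add(Add(Function('t')(1, 35), Function('N')(-53, -17)), 1329) = Add(Add(-19, -17), 1329) = Add(-36, 1329) = 1293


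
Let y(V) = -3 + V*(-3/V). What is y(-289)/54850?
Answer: -3/27425 ≈ -0.00010939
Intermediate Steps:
y(V) = -6 (y(V) = -3 - 3 = -6)
y(-289)/54850 = -6/54850 = -6*1/54850 = -3/27425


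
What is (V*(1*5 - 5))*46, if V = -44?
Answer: 0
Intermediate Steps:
(V*(1*5 - 5))*46 = -44*(1*5 - 5)*46 = -44*(5 - 5)*46 = -44*0*46 = 0*46 = 0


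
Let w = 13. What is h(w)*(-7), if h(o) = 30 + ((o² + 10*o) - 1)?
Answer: -2296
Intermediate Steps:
h(o) = 29 + o² + 10*o (h(o) = 30 + (-1 + o² + 10*o) = 29 + o² + 10*o)
h(w)*(-7) = (29 + 13² + 10*13)*(-7) = (29 + 169 + 130)*(-7) = 328*(-7) = -2296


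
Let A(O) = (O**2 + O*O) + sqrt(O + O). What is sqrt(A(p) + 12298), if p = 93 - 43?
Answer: 2*sqrt(4327) ≈ 131.56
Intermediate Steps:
p = 50
A(O) = 2*O**2 + sqrt(2)*sqrt(O) (A(O) = (O**2 + O**2) + sqrt(2*O) = 2*O**2 + sqrt(2)*sqrt(O))
sqrt(A(p) + 12298) = sqrt((2*50**2 + sqrt(2)*sqrt(50)) + 12298) = sqrt((2*2500 + sqrt(2)*(5*sqrt(2))) + 12298) = sqrt((5000 + 10) + 12298) = sqrt(5010 + 12298) = sqrt(17308) = 2*sqrt(4327)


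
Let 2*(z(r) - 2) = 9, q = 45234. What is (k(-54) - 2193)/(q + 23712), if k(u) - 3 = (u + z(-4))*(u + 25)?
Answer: -1625/137892 ≈ -0.011785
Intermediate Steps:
z(r) = 13/2 (z(r) = 2 + (½)*9 = 2 + 9/2 = 13/2)
k(u) = 3 + (25 + u)*(13/2 + u) (k(u) = 3 + (u + 13/2)*(u + 25) = 3 + (13/2 + u)*(25 + u) = 3 + (25 + u)*(13/2 + u))
(k(-54) - 2193)/(q + 23712) = ((331/2 + (-54)² + (63/2)*(-54)) - 2193)/(45234 + 23712) = ((331/2 + 2916 - 1701) - 2193)/68946 = (2761/2 - 2193)*(1/68946) = -1625/2*1/68946 = -1625/137892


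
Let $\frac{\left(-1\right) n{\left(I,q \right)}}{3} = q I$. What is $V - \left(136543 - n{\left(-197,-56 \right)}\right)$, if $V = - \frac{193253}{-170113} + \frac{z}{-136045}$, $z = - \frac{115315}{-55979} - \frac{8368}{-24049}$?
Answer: $- \frac{5285244005394927138739921}{31156039583779645535} \approx -1.6964 \cdot 10^{5}$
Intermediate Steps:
$z = \frac{3241642707}{1346238971}$ ($z = \left(-115315\right) \left(- \frac{1}{55979}\right) - - \frac{8368}{24049} = \frac{115315}{55979} + \frac{8368}{24049} = \frac{3241642707}{1346238971} \approx 2.4079$)
$V = \frac{35393557868150171944}{31156039583779645535}$ ($V = - \frac{193253}{-170113} + \frac{3241642707}{1346238971 \left(-136045\right)} = \left(-193253\right) \left(- \frac{1}{170113}\right) + \frac{3241642707}{1346238971} \left(- \frac{1}{136045}\right) = \frac{193253}{170113} - \frac{3241642707}{183149080809695} = \frac{35393557868150171944}{31156039583779645535} \approx 1.136$)
$n{\left(I,q \right)} = - 3 I q$ ($n{\left(I,q \right)} = - 3 q I = - 3 I q$)
$V - \left(136543 - n{\left(-197,-56 \right)}\right) = \frac{35393557868150171944}{31156039583779645535} - \left(136543 - \left(-3\right) \left(-197\right) \left(-56\right)\right) = \frac{35393557868150171944}{31156039583779645535} - \left(136543 - -33096\right) = \frac{35393557868150171944}{31156039583779645535} - \left(136543 + 33096\right) = \frac{35393557868150171944}{31156039583779645535} - 169639 = - \frac{5285244005394927138739921}{31156039583779645535}$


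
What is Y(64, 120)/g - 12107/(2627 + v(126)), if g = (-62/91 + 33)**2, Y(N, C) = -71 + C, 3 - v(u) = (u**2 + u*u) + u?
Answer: 116587198179/252980020288 ≈ 0.46086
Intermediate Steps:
v(u) = 3 - u - 2*u**2 (v(u) = 3 - ((u**2 + u*u) + u) = 3 - ((u**2 + u**2) + u) = 3 - (2*u**2 + u) = 3 - (u + 2*u**2) = 3 + (-u - 2*u**2) = 3 - u - 2*u**2)
g = 8649481/8281 (g = (-62*1/91 + 33)**2 = (-62/91 + 33)**2 = (2941/91)**2 = 8649481/8281 ≈ 1044.5)
Y(64, 120)/g - 12107/(2627 + v(126)) = (-71 + 120)/(8649481/8281) - 12107/(2627 + (3 - 1*126 - 2*126**2)) = 49*(8281/8649481) - 12107/(2627 + (3 - 126 - 2*15876)) = 405769/8649481 - 12107/(2627 + (3 - 126 - 31752)) = 405769/8649481 - 12107/(2627 - 31875) = 405769/8649481 - 12107/(-29248) = 405769/8649481 - 12107*(-1/29248) = 405769/8649481 + 12107/29248 = 116587198179/252980020288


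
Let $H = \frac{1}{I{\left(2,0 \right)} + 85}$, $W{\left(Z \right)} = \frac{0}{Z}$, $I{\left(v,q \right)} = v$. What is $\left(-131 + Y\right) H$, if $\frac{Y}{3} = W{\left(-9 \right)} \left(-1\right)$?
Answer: $- \frac{131}{87} \approx -1.5057$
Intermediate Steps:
$W{\left(Z \right)} = 0$
$H = \frac{1}{87}$ ($H = \frac{1}{2 + 85} = \frac{1}{87} \approx 0.011494$)
$Y = 0$ ($Y = 3 \cdot 0 \left(-1\right) = 3 \cdot 0 = 0$)
$\left(-131 + Y\right) H = \left(-131 + 0\right) \frac{1}{87} = \left(-131\right) \frac{1}{87} = - \frac{131}{87}$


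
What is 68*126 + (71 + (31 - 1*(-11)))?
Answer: 8681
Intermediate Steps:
68*126 + (71 + (31 - 1*(-11))) = 8568 + (71 + (31 + 11)) = 8568 + (71 + 42) = 8568 + 113 = 8681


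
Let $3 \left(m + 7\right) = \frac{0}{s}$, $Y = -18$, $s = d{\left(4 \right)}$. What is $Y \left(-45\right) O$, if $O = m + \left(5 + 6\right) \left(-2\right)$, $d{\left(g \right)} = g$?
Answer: $-23490$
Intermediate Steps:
$s = 4$
$m = -7$ ($m = -7 + \frac{0 \cdot \frac{1}{4}}{3} = -7 + \frac{1}{3} \cdot 0 = -7 + 0 = -7$)
$O = -29$ ($O = -7 + \left(5 + 6\right) \left(-2\right) = -7 + 11 \left(-2\right) = -7 - 22 = -29$)
$Y \left(-45\right) O = \left(-18\right) \left(-45\right) \left(-29\right) = 810 \left(-29\right) = -23490$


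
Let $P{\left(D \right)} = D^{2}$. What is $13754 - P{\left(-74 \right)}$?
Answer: $8278$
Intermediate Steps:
$13754 - P{\left(-74 \right)} = 13754 - \left(-74\right)^{2} = 13754 - 5476 = 8278$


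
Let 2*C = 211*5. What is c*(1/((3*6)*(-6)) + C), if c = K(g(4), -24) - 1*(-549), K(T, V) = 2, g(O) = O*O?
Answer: 31389919/108 ≈ 2.9065e+5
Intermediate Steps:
g(O) = O²
c = 551 (c = 2 - 1*(-549) = 2 + 549 = 551)
C = 1055/2 (C = (211*5)/2 = (½)*1055 = 1055/2 ≈ 527.50)
c*(1/((3*6)*(-6)) + C) = 551*(1/((3*6)*(-6)) + 1055/2) = 551*(1/(18*(-6)) + 1055/2) = 551*(1/(-108) + 1055/2) = 551*(-1/108 + 1055/2) = 551*(56969/108) = 31389919/108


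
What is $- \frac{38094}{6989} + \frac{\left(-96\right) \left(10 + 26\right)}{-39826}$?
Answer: $- \frac{746488830}{139171957} \approx -5.3638$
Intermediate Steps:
$- \frac{38094}{6989} + \frac{\left(-96\right) \left(10 + 26\right)}{-39826} = \left(-38094\right) \frac{1}{6989} + \left(-96\right) 36 \left(- \frac{1}{39826}\right) = - \frac{38094}{6989} - - \frac{1728}{19913} = - \frac{38094}{6989} + \frac{1728}{19913} = - \frac{746488830}{139171957}$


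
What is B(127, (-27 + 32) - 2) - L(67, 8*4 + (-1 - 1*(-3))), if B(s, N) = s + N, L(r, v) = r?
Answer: 63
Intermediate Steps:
B(s, N) = N + s
B(127, (-27 + 32) - 2) - L(67, 8*4 + (-1 - 1*(-3))) = (((-27 + 32) - 2) + 127) - 1*67 = ((5 - 2) + 127) - 67 = (3 + 127) - 67 = 130 - 67 = 63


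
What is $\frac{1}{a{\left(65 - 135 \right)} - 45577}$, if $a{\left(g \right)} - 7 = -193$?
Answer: $- \frac{1}{45763} \approx -2.1852 \cdot 10^{-5}$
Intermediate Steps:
$a{\left(g \right)} = -186$ ($a{\left(g \right)} = 7 - 193 = -186$)
$\frac{1}{a{\left(65 - 135 \right)} - 45577} = \frac{1}{-186 - 45577} = \frac{1}{-45763} = - \frac{1}{45763}$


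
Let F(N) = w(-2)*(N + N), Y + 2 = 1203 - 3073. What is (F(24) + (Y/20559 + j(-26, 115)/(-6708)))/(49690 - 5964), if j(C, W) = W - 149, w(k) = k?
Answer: -2208532747/1005040448412 ≈ -0.0021975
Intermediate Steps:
j(C, W) = -149 + W
Y = -1872 (Y = -2 + (1203 - 3073) = -2 - 1870 = -1872)
F(N) = -4*N (F(N) = -2*(N + N) = -4*N)
(F(24) + (Y/20559 + j(-26, 115)/(-6708)))/(49690 - 5964) = (-4*24 + (-1872/20559 + (-149 + 115)/(-6708)))/(49690 - 5964) = (-96 + (-1872*1/20559 - 34*(-1/6708)))/43726 = (-96 + (-624/6853 + 17/3354))*(1/43726) = (-96 - 1976395/22984962)*(1/43726) = -2208532747/22984962*1/43726 = -2208532747/1005040448412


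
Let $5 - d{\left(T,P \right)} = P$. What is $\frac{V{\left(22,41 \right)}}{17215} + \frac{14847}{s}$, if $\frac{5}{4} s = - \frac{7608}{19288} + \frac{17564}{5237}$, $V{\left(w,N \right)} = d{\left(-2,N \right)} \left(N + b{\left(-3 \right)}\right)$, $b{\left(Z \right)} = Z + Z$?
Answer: $\frac{293378150178309}{46782754084} \approx 6271.1$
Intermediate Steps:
$d{\left(T,P \right)} = 5 - P$
$b{\left(Z \right)} = 2 Z$
$V{\left(w,N \right)} = \left(-6 + N\right) \left(5 - N\right)$ ($V{\left(w,N \right)} = \left(5 - N\right) \left(N + 2 \left(-3\right)\right) = \left(5 - N\right) \left(N - 6\right) = \left(5 - N\right) \left(-6 + N\right) = \left(-6 + N\right) \left(5 - N\right)$)
$s = \frac{149465668}{63132035}$ ($s = \frac{4 \left(- \frac{7608}{19288} + \frac{17564}{5237}\right)}{5} = \frac{4 \left(\left(-7608\right) \frac{1}{19288} + 17564 \cdot \frac{1}{5237}\right)}{5} = \frac{4 \left(- \frac{951}{2411} + \frac{17564}{5237}\right)}{5} = \frac{4}{5} \cdot \frac{37366417}{12626407} = \frac{149465668}{63132035} \approx 2.3675$)
$\frac{V{\left(22,41 \right)}}{17215} + \frac{14847}{s} = \frac{\left(-1\right) \left(-6 + 41\right) \left(-5 + 41\right)}{17215} + \frac{14847}{\frac{149465668}{63132035}} = \left(-1\right) 35 \cdot 36 \cdot \frac{1}{17215} + 14847 \cdot \frac{63132035}{149465668} = \left(-1260\right) \frac{1}{17215} + \frac{937321323645}{149465668} = - \frac{252}{3443} + \frac{937321323645}{149465668} = \frac{293378150178309}{46782754084}$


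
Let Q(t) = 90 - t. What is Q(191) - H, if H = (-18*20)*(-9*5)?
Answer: -16301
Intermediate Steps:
H = 16200 (H = -360*(-45) = 16200)
Q(191) - H = (90 - 1*191) - 1*16200 = (90 - 191) - 16200 = -101 - 16200 = -16301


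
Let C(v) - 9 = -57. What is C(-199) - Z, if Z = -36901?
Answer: 36853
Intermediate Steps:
C(v) = -48 (C(v) = 9 - 57 = -48)
C(-199) - Z = -48 - 1*(-36901) = -48 + 36901 = 36853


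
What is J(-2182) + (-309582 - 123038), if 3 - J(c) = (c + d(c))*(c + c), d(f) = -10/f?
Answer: -9954845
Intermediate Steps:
J(c) = 3 - 2*c*(c - 10/c) (J(c) = 3 - (c - 10/c)*(c + c) = 3 - (c - 10/c)*2*c = 3 - 2*c*(c - 10/c))
J(-2182) + (-309582 - 123038) = (23 - 2*(-2182)**2) + (-309582 - 123038) = (23 - 2*4761124) - 432620 = (23 - 9522248) - 432620 = -9522225 - 432620 = -9954845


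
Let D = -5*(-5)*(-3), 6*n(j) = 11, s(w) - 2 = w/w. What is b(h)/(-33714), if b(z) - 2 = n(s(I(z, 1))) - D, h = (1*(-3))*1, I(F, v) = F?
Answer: -473/202284 ≈ -0.0023383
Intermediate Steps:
s(w) = 3 (s(w) = 2 + w/w = 2 + 1 = 3)
h = -3 (h = -3*1 = -3)
n(j) = 11/6 (n(j) = (1/6)*11 = 11/6)
D = -75 (D = 25*(-3) = -75)
b(z) = 473/6 (b(z) = 2 + (11/6 - 1*(-75)) = 2 + (11/6 + 75) = 2 + 461/6 = 473/6)
b(h)/(-33714) = (473/6)/(-33714) = (473/6)*(-1/33714) = -473/202284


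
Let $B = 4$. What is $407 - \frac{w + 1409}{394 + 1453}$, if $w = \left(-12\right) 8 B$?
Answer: $\frac{750704}{1847} \approx 406.44$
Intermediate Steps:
$w = -384$ ($w = \left(-12\right) 8 \cdot 4 = \left(-96\right) 4 = -384$)
$407 - \frac{w + 1409}{394 + 1453} = 407 - \frac{-384 + 1409}{394 + 1453} = 407 - \frac{1025}{1847} = \frac{750704}{1847}$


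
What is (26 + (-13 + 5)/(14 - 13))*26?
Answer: 468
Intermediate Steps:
(26 + (-13 + 5)/(14 - 13))*26 = (26 - 8/1)*26 = (26 - 8*1)*26 = (26 - 8)*26 = 18*26 = 468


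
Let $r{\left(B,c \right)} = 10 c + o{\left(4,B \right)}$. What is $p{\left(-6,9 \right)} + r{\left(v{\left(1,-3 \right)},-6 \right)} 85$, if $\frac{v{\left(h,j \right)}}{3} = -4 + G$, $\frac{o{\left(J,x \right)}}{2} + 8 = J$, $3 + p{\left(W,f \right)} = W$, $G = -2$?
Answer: $-5789$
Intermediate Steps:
$p{\left(W,f \right)} = -3 + W$
$o{\left(J,x \right)} = -16 + 2 J$
$v{\left(h,j \right)} = -18$ ($v{\left(h,j \right)} = 3 \left(-4 - 2\right) = 3 \left(-6\right) = -18$)
$r{\left(B,c \right)} = -8 + 10 c$ ($r{\left(B,c \right)} = 10 c + \left(-16 + 2 \cdot 4\right) = 10 c + \left(-16 + 8\right) = 10 c - 8 = -8 + 10 c$)
$p{\left(-6,9 \right)} + r{\left(v{\left(1,-3 \right)},-6 \right)} 85 = \left(-3 - 6\right) + \left(-8 + 10 \left(-6\right)\right) 85 = -9 + \left(-8 - 60\right) 85 = -9 - 5780 = -5789$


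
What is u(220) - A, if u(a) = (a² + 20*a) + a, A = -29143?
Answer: 82163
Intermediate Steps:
u(a) = a² + 21*a
u(220) - A = 220*(21 + 220) - 1*(-29143) = 220*241 + 29143 = 53020 + 29143 = 82163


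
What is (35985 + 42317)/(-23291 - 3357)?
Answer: -39151/13324 ≈ -2.9384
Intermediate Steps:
(35985 + 42317)/(-23291 - 3357) = 78302/(-26648) = 78302*(-1/26648) = -39151/13324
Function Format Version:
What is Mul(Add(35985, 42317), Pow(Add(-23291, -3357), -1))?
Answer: Rational(-39151, 13324) ≈ -2.9384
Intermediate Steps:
Mul(Add(35985, 42317), Pow(Add(-23291, -3357), -1)) = Mul(78302, Pow(-26648, -1)) = Mul(78302, Rational(-1, 26648)) = Rational(-39151, 13324)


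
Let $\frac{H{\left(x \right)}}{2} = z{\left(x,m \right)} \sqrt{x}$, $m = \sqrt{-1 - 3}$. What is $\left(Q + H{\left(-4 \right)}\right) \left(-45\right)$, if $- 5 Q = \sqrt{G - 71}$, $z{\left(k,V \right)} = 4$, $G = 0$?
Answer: $9 i \left(-80 + \sqrt{71}\right) \approx - 644.17 i$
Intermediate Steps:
$m = 2 i$ ($m = \sqrt{-4} = 2 i \approx 2.0 i$)
$Q = - \frac{i \sqrt{71}}{5}$ ($Q = - \frac{\sqrt{0 - 71}}{5} = - \frac{\sqrt{-71}}{5} = - \frac{i \sqrt{71}}{5} \approx - 1.6852 i$)
$H{\left(x \right)} = 8 \sqrt{x}$ ($H{\left(x \right)} = 2 \cdot 4 \sqrt{x} = 8 \sqrt{x}$)
$\left(Q + H{\left(-4 \right)}\right) \left(-45\right) = \left(- \frac{i \sqrt{71}}{5} + 8 \sqrt{-4}\right) \left(-45\right) = \left(- \frac{i \sqrt{71}}{5} + 8 \cdot 2 i\right) \left(-45\right) = \left(- \frac{i \sqrt{71}}{5} + 16 i\right) \left(-45\right) = \left(16 i - \frac{i \sqrt{71}}{5}\right) \left(-45\right) = - 720 i + 9 i \sqrt{71}$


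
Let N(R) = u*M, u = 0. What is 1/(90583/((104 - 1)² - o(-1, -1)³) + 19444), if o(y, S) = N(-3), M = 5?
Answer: 10609/206371979 ≈ 5.1407e-5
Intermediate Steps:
N(R) = 0 (N(R) = 0*5 = 0)
o(y, S) = 0
1/(90583/((104 - 1)² - o(-1, -1)³) + 19444) = 1/(90583/((104 - 1)² - 1*0³) + 19444) = 1/(90583/(103² - 1*0) + 19444) = 1/(90583/(10609 + 0) + 19444) = 1/(90583/10609 + 19444) = 1/(206371979/10609) = 10609/206371979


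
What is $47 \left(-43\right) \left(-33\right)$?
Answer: $66693$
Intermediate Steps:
$47 \left(-43\right) \left(-33\right) = \left(-2021\right) \left(-33\right) = 66693$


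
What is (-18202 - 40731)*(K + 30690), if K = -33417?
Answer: 160710291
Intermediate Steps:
(-18202 - 40731)*(K + 30690) = (-18202 - 40731)*(-33417 + 30690) = -58933*(-2727) = 160710291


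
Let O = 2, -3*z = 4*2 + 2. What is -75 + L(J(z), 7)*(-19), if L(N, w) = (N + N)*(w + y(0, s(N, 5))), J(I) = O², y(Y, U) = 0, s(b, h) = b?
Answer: -1139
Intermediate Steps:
z = -10/3 (z = -(4*2 + 2)/3 = -(8 + 2)/3 = -⅓*10 = -10/3 ≈ -3.3333)
J(I) = 4 (J(I) = 2² = 4)
L(N, w) = 2*N*w (L(N, w) = (N + N)*(w + 0) = (2*N)*w = 2*N*w)
-75 + L(J(z), 7)*(-19) = -75 + (2*4*7)*(-19) = -75 + 56*(-19) = -75 - 1064 = -1139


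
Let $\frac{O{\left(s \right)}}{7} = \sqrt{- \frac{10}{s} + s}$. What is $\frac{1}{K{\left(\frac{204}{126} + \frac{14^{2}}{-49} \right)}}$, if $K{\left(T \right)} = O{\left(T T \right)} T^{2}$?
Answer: $\frac{1323 \sqrt{4305190}}{215259500} \approx 0.012752$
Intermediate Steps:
$O{\left(s \right)} = 7 \sqrt{s - \frac{10}{s}}$ ($O{\left(s \right)} = 7 \sqrt{- \frac{10}{s} + s} = 7 \sqrt{s - \frac{10}{s}}$)
$K{\left(T \right)} = 7 T^{2} \sqrt{T^{2} - \frac{10}{T^{2}}}$ ($K{\left(T \right)} = 7 \sqrt{T T - \frac{10}{T T}} T^{2} = 7 \sqrt{T^{2} - \frac{10}{T^{2}}} T^{2} = 7 T^{2} \sqrt{T^{2} - \frac{10}{T^{2}}}$)
$\frac{1}{K{\left(\frac{204}{126} + \frac{14^{2}}{-49} \right)}} = \frac{1}{7 \left(\frac{204}{126} + \frac{14^{2}}{-49}\right)^{2} \sqrt{\frac{-10 + \left(\frac{204}{126} + \frac{14^{2}}{-49}\right)^{4}}{\left(\frac{204}{126} + \frac{14^{2}}{-49}\right)^{2}}}} = \frac{1}{7 \left(204 \cdot \frac{1}{126} + 196 \left(- \frac{1}{49}\right)\right)^{2} \sqrt{\frac{-10 + \left(204 \cdot \frac{1}{126} + 196 \left(- \frac{1}{49}\right)\right)^{4}}{\left(204 \cdot \frac{1}{126} + 196 \left(- \frac{1}{49}\right)\right)^{2}}}} = \frac{1}{7 \left(\frac{34}{21} - 4\right)^{2} \sqrt{\frac{-10 + \left(\frac{34}{21} - 4\right)^{4}}{\left(\frac{34}{21} - 4\right)^{2}}}} = \frac{1}{7 \left(- \frac{50}{21}\right)^{2} \sqrt{\frac{-10 + \left(- \frac{50}{21}\right)^{4}}{\frac{2500}{441}}}} = \frac{1}{7 \cdot \frac{2500}{441} \sqrt{\frac{441 \left(-10 + \frac{6250000}{194481}\right)}{2500}}} = \frac{1}{7 \cdot \frac{2500}{441} \sqrt{\frac{441}{2500} \cdot \frac{4305190}{194481}}} = \frac{1}{7 \cdot \frac{2500}{441} \sqrt{\frac{430519}{110250}}} = \frac{1}{7 \cdot \frac{2500}{441} \frac{\sqrt{4305190}}{1050}} = \frac{1}{\frac{50}{1323} \sqrt{4305190}} = \frac{1323 \sqrt{4305190}}{215259500}$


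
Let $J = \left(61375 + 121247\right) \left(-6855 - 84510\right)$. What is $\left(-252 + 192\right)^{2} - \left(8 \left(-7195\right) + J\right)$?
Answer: $16685320190$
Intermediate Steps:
$J = -16685259030$ ($J = 182622 \left(-91365\right) = -16685259030$)
$\left(-252 + 192\right)^{2} - \left(8 \left(-7195\right) + J\right) = \left(-252 + 192\right)^{2} - \left(8 \left(-7195\right) - 16685259030\right) = \left(-60\right)^{2} - \left(-57560 - 16685259030\right) = 3600 - -16685316590 = 3600 + 16685316590 = 16685320190$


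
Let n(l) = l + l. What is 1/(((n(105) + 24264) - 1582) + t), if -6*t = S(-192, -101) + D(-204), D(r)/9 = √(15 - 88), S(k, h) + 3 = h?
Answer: 824736/18894157849 + 54*I*√73/18894157849 ≈ 4.365e-5 + 2.4419e-8*I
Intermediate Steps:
S(k, h) = -3 + h
D(r) = 9*I*√73 (D(r) = 9*√(15 - 88) = 9*√(-73) = 9*(I*√73) = 9*I*√73)
n(l) = 2*l
t = 52/3 - 3*I*√73/2 (t = -((-3 - 101) + 9*I*√73)/6 = -(-104 + 9*I*√73)/6 = 52/3 - 3*I*√73/2 ≈ 17.333 - 12.816*I)
1/(((n(105) + 24264) - 1582) + t) = 1/(((2*105 + 24264) - 1582) + (52/3 - 3*I*√73/2)) = 1/(((210 + 24264) - 1582) + (52/3 - 3*I*√73/2)) = 1/((24474 - 1582) + (52/3 - 3*I*√73/2)) = 1/(22892 + (52/3 - 3*I*√73/2)) = 1/(68728/3 - 3*I*√73/2)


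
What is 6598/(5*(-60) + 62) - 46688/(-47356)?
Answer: -37667893/1408841 ≈ -26.737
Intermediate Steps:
6598/(5*(-60) + 62) - 46688/(-47356) = 6598/(-300 + 62) - 46688*(-1/47356) = 6598/(-238) + 11672/11839 = 6598*(-1/238) + 11672/11839 = -3299/119 + 11672/11839 = -37667893/1408841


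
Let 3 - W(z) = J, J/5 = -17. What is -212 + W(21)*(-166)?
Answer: -14820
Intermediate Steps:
J = -85 (J = 5*(-17) = -85)
W(z) = 88 (W(z) = 3 - 1*(-85) = 3 + 85 = 88)
-212 + W(21)*(-166) = -212 + 88*(-166) = -212 - 14608 = -14820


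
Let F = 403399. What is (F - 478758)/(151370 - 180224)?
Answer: 75359/28854 ≈ 2.6117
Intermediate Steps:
(F - 478758)/(151370 - 180224) = (403399 - 478758)/(151370 - 180224) = -75359/(-28854) = -75359*(-1/28854) = 75359/28854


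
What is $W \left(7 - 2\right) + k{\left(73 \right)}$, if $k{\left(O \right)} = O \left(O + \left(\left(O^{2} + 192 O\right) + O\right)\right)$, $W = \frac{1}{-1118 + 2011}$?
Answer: $\frac{1270598804}{893} \approx 1.4228 \cdot 10^{6}$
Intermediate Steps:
$W = \frac{1}{893} \approx 0.0011198$
$k{\left(O \right)} = O \left(O^{2} + 194 O\right)$ ($k{\left(O \right)} = O \left(O + \left(O^{2} + 193 O\right)\right) = O \left(O^{2} + 194 O\right)$)
$W \left(7 - 2\right) + k{\left(73 \right)} = \frac{7 - 2}{893} + 73^{2} \left(194 + 73\right) = \frac{1}{893} \cdot 5 + 5329 \cdot 267 = \frac{5}{893} + 1422843 = \frac{1270598804}{893}$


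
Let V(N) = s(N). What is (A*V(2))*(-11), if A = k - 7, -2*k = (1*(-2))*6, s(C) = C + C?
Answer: 44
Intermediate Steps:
s(C) = 2*C
V(N) = 2*N
k = 6 (k = -1*(-2)*6/2 = -(-1)*6 = -½*(-12) = 6)
A = -1 (A = 6 - 7 = -1)
(A*V(2))*(-11) = -2*2*(-11) = -1*4*(-11) = -4*(-11) = 44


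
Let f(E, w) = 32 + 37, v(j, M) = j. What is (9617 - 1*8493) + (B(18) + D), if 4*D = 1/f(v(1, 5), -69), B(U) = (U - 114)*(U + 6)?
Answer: -325679/276 ≈ -1180.0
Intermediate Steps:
f(E, w) = 69
B(U) = (-114 + U)*(6 + U)
D = 1/276 (D = (¼)/69 = (¼)*(1/69) = 1/276 ≈ 0.0036232)
(9617 - 1*8493) + (B(18) + D) = (9617 - 1*8493) + ((-684 + 18² - 108*18) + 1/276) = (9617 - 8493) + ((-684 + 324 - 1944) + 1/276) = 1124 + (-2304 + 1/276) = 1124 - 635903/276 = -325679/276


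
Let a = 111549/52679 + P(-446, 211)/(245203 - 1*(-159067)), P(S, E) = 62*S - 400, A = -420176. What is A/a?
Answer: -4474147354761040/21809081461 ≈ -2.0515e+5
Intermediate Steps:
P(S, E) = -400 + 62*S
a = 21809081461/10648269665 (a = 111549/52679 + (-400 + 62*(-446))/(245203 - 1*(-159067)) = 111549*(1/52679) + (-400 - 27652)/(245203 + 159067) = 111549/52679 - 28052/404270 = 111549/52679 - 28052*1/404270 = 111549/52679 - 14026/202135 = 21809081461/10648269665 ≈ 2.0481)
A/a = -420176/21809081461/10648269665 = -420176*10648269665/21809081461 = -4474147354761040/21809081461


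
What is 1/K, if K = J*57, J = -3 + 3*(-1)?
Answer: -1/342 ≈ -0.0029240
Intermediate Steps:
J = -6 (J = -3 - 3 = -6)
K = -342 (K = -6*57 = -342)
1/K = 1/(-342) = -1/342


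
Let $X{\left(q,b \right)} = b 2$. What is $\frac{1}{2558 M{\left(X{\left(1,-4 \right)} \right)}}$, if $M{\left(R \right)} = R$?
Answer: $- \frac{1}{20464} \approx -4.8866 \cdot 10^{-5}$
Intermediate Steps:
$X{\left(q,b \right)} = 2 b$
$\frac{1}{2558 M{\left(X{\left(1,-4 \right)} \right)}} = \frac{1}{2558 \cdot 2 \left(-4\right)} = \frac{1}{2558 \left(-8\right)} = \frac{1}{2558} \left(- \frac{1}{8}\right) = - \frac{1}{20464}$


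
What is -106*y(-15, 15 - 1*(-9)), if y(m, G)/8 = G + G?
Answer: -40704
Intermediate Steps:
y(m, G) = 16*G (y(m, G) = 8*(G + G) = 8*(2*G) = 16*G)
-106*y(-15, 15 - 1*(-9)) = -1696*(15 - 1*(-9)) = -1696*(15 + 9) = -1696*24 = -106*384 = -40704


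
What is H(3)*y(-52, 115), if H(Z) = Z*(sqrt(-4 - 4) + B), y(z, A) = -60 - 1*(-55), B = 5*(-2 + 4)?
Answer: -150 - 30*I*sqrt(2) ≈ -150.0 - 42.426*I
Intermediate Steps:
B = 10 (B = 5*2 = 10)
y(z, A) = -5 (y(z, A) = -60 + 55 = -5)
H(Z) = Z*(10 + 2*I*sqrt(2)) (H(Z) = Z*(sqrt(-4 - 4) + 10) = Z*(sqrt(-8) + 10) = Z*(2*I*sqrt(2) + 10) = Z*(10 + 2*I*sqrt(2)))
H(3)*y(-52, 115) = (2*3*(5 + I*sqrt(2)))*(-5) = (30 + 6*I*sqrt(2))*(-5) = -150 - 30*I*sqrt(2)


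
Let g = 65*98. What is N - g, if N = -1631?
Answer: -8001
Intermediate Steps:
g = 6370
N - g = -1631 - 1*6370 = -1631 - 6370 = -8001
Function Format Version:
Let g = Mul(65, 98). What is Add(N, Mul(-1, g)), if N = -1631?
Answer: -8001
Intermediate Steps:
g = 6370
Add(N, Mul(-1, g)) = Add(-1631, Mul(-1, 6370)) = Add(-1631, -6370) = -8001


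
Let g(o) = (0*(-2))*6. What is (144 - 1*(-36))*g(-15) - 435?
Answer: -435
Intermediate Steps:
g(o) = 0 (g(o) = 0*6 = 0)
(144 - 1*(-36))*g(-15) - 435 = (144 - 1*(-36))*0 - 435 = (144 + 36)*0 - 435 = 180*0 - 435 = 0 - 435 = -435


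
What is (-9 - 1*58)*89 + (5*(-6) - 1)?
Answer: -5994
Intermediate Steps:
(-9 - 1*58)*89 + (5*(-6) - 1) = (-9 - 58)*89 + (-30 - 1) = -67*89 - 31 = -5963 - 31 = -5994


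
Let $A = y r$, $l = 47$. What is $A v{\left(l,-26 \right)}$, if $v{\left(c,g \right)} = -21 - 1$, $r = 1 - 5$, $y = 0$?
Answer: $0$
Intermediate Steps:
$r = -4$ ($r = 1 - 5 = -4$)
$v{\left(c,g \right)} = -22$ ($v{\left(c,g \right)} = -21 - 1 = -22$)
$A = 0$ ($A = 0 \left(-4\right) = 0$)
$A v{\left(l,-26 \right)} = 0 \left(-22\right) = 0$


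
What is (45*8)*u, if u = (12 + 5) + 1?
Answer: 6480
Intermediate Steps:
u = 18 (u = 17 + 1 = 18)
(45*8)*u = (45*8)*18 = 360*18 = 6480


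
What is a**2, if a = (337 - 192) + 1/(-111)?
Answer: 259016836/12321 ≈ 21022.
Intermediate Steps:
a = 16094/111 (a = 145 - 1/111 = 16094/111 ≈ 144.99)
a**2 = (16094/111)**2 = 259016836/12321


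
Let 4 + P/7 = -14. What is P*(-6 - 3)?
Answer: 1134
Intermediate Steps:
P = -126 (P = -28 + 7*(-14) = -28 - 98 = -126)
P*(-6 - 3) = -126*(-6 - 3) = -126*(-9) = 1134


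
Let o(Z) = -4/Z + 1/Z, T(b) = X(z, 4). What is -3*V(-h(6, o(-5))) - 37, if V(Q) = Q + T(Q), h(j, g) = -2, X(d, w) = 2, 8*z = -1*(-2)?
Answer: -49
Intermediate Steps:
z = ¼ (z = (-1*(-2))/8 = (⅛)*2 = ¼ ≈ 0.25000)
T(b) = 2
o(Z) = -3/Z (o(Z) = -4/Z + 1/Z = -3/Z)
V(Q) = 2 + Q (V(Q) = Q + 2 = 2 + Q)
-3*V(-h(6, o(-5))) - 37 = -3*(2 - 1*(-2)) - 37 = -3*(2 + 2) - 37 = -3*4 - 37 = -12 - 37 = -49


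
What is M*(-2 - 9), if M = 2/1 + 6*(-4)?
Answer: 242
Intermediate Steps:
M = -22 (M = 2*1 - 24 = 2 - 24 = -22)
M*(-2 - 9) = -22*(-2 - 9) = -22*(-11) = 242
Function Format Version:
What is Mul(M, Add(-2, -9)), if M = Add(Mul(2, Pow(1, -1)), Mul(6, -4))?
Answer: 242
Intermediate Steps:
M = -22 (M = Add(Mul(2, 1), -24) = Add(2, -24) = -22)
Mul(M, Add(-2, -9)) = Mul(-22, Add(-2, -9)) = Mul(-22, -11) = 242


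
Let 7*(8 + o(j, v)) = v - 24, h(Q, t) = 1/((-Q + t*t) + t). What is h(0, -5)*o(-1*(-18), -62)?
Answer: -71/70 ≈ -1.0143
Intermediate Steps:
h(Q, t) = 1/(t + t**2 - Q) (h(Q, t) = 1/((-Q + t**2) + t) = 1/((t**2 - Q) + t) = 1/(t + t**2 - Q))
o(j, v) = -80/7 + v/7 (o(j, v) = -8 + (v - 24)/7 = -8 + (-24 + v)/7 = -8 + (-24/7 + v/7) = -80/7 + v/7)
h(0, -5)*o(-1*(-18), -62) = (-80/7 + (1/7)*(-62))/(-5 + (-5)**2 - 1*0) = (-80/7 - 62/7)/(-5 + 25 + 0) = -142/7/20 = (1/20)*(-142/7) = -71/70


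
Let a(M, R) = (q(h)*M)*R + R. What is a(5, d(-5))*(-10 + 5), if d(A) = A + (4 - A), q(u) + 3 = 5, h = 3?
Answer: -220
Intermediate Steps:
q(u) = 2 (q(u) = -3 + 5 = 2)
d(A) = 4
a(M, R) = R + 2*M*R (a(M, R) = (2*M)*R + R = 2*M*R + R = R + 2*M*R)
a(5, d(-5))*(-10 + 5) = (4*(1 + 2*5))*(-10 + 5) = (4*(1 + 10))*(-5) = (4*11)*(-5) = 44*(-5) = -220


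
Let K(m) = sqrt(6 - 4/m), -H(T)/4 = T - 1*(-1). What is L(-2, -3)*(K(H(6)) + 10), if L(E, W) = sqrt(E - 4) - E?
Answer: (2 + I*sqrt(6))*(70 + sqrt(301))/7 ≈ 24.957 + 30.566*I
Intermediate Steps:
H(T) = -4 - 4*T (H(T) = -4*(T - 1*(-1)) = -4*(T + 1) = -4*(1 + T) = -4 - 4*T)
L(E, W) = sqrt(-4 + E) - E
L(-2, -3)*(K(H(6)) + 10) = (sqrt(-4 - 2) - 1*(-2))*(sqrt(6 - 4/(-4 - 4*6)) + 10) = (sqrt(-6) + 2)*(sqrt(6 - 4/(-4 - 24)) + 10) = (I*sqrt(6) + 2)*(sqrt(6 - 4/(-28)) + 10) = (2 + I*sqrt(6))*(sqrt(6 - 4*(-1/28)) + 10) = (2 + I*sqrt(6))*(sqrt(6 + 1/7) + 10) = (2 + I*sqrt(6))*(sqrt(43/7) + 10) = (2 + I*sqrt(6))*(sqrt(301)/7 + 10) = (2 + I*sqrt(6))*(10 + sqrt(301)/7)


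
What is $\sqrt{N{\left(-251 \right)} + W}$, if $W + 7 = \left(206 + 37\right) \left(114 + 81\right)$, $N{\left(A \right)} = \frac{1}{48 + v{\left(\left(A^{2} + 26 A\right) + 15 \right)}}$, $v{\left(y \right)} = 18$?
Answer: $\frac{\sqrt{206378634}}{66} \approx 217.67$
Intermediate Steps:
$N{\left(A \right)} = \frac{1}{66}$ ($N{\left(A \right)} = \frac{1}{48 + 18} = \frac{1}{66}$)
$W = 47378$ ($W = -7 + \left(206 + 37\right) \left(114 + 81\right) = -7 + 243 \cdot 195 = -7 + 47385 = 47378$)
$\sqrt{N{\left(-251 \right)} + W} = \sqrt{\frac{1}{66} + 47378} = \sqrt{\frac{3126949}{66}} = \frac{\sqrt{206378634}}{66}$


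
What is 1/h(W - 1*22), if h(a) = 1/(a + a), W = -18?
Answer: -80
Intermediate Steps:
h(a) = 1/(2*a)
1/h(W - 1*22) = 1/(1/(2*(-18 - 1*22))) = 1/(1/(2*(-18 - 22))) = 1/((½)/(-40)) = 1/((½)*(-1/40)) = 1/(-1/80) = -80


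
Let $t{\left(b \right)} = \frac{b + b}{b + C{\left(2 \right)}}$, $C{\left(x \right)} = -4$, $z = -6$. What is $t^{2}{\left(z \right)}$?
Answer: $\frac{36}{25} \approx 1.44$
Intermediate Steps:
$t{\left(b \right)} = \frac{2 b}{-4 + b}$ ($t{\left(b \right)} = \frac{b + b}{b - 4} = \frac{2 b}{-4 + b}$)
$t^{2}{\left(z \right)} = \left(2 \left(-6\right) \frac{1}{-4 - 6}\right)^{2} = \left(2 \left(-6\right) \frac{1}{-10}\right)^{2} = \left(2 \left(-6\right) \left(- \frac{1}{10}\right)\right)^{2} = \left(\frac{6}{5}\right)^{2} = \frac{36}{25}$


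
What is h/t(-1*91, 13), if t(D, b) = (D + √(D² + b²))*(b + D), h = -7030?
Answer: 24605/507 + 17575*√2/507 ≈ 97.554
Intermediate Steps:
t(D, b) = (D + b)*(D + √(D² + b²)) (t(D, b) = (D + √(D² + b²))*(D + b) = (D + b)*(D + √(D² + b²)))
h/t(-1*91, 13) = -7030/((-1*91)² - 1*91*13 + (-1*91)*√((-1*91)² + 13²) + 13*√((-1*91)² + 13²)) = -7030/((-91)² - 91*13 - 91*√((-91)² + 169) + 13*√((-91)² + 169)) = -7030/(8281 - 1183 - 91*√(8281 + 169) + 13*√(8281 + 169)) = -7030/(8281 - 1183 - 5915*√2 + 13*√8450) = -7030/(8281 - 1183 - 5915*√2 + 13*(65*√2)) = -7030/(8281 - 1183 - 5915*√2 + 845*√2) = -7030/(7098 - 5070*√2)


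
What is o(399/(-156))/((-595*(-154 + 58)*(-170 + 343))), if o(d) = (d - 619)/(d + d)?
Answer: 32321/2628548160 ≈ 1.2296e-5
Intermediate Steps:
o(d) = (-619 + d)/(2*d) (o(d) = (-619 + d)/((2*d)) = (-619 + d)*(1/(2*d)) = (-619 + d)/(2*d))
o(399/(-156))/((-595*(-154 + 58)*(-170 + 343))) = ((-619 + 399/(-156))/(2*((399/(-156)))))/((-595*(-154 + 58)*(-170 + 343))) = ((-619 + 399*(-1/156))/(2*((399*(-1/156)))))/((-(-57120)*173)) = ((-619 - 133/52)/(2*(-133/52)))/((-595*(-16608))) = ((½)*(-52/133)*(-32321/52))/9881760 = (32321/266)*(1/9881760) = 32321/2628548160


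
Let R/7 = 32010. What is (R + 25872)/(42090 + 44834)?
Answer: 124971/43462 ≈ 2.8754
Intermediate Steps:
R = 224070 (R = 7*32010 = 224070)
(R + 25872)/(42090 + 44834) = (224070 + 25872)/(42090 + 44834) = 249942/86924 = 249942*(1/86924) = 124971/43462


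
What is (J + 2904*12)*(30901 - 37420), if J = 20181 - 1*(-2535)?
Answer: -375259716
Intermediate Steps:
J = 22716 (J = 20181 + 2535 = 22716)
(J + 2904*12)*(30901 - 37420) = (22716 + 2904*12)*(30901 - 37420) = (22716 + 34848)*(-6519) = 57564*(-6519) = -375259716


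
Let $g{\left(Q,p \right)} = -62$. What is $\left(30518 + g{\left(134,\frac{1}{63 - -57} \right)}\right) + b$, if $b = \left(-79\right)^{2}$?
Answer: $36697$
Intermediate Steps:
$b = 6241$
$\left(30518 + g{\left(134,\frac{1}{63 - -57} \right)}\right) + b = \left(30518 - 62\right) + 6241 = 30456 + 6241 = 36697$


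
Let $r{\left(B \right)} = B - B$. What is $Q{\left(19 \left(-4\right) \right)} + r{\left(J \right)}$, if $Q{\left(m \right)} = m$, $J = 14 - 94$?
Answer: $-76$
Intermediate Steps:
$J = -80$ ($J = 14 - 94 = -80$)
$r{\left(B \right)} = 0$
$Q{\left(19 \left(-4\right) \right)} + r{\left(J \right)} = 19 \left(-4\right) + 0 = -76 + 0 = -76$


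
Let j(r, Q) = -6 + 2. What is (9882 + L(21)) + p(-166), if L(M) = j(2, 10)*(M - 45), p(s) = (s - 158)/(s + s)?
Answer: 828255/83 ≈ 9979.0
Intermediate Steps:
j(r, Q) = -4
p(s) = (-158 + s)/(2*s) (p(s) = (-158 + s)/((2*s)) = (-158 + s)*(1/(2*s)) = (-158 + s)/(2*s))
L(M) = 180 - 4*M (L(M) = -4*(M - 45) = -4*(-45 + M) = 180 - 4*M)
(9882 + L(21)) + p(-166) = (9882 + (180 - 4*21)) + (1/2)*(-158 - 166)/(-166) = (9882 + (180 - 84)) + (1/2)*(-1/166)*(-324) = (9882 + 96) + 81/83 = 9978 + 81/83 = 828255/83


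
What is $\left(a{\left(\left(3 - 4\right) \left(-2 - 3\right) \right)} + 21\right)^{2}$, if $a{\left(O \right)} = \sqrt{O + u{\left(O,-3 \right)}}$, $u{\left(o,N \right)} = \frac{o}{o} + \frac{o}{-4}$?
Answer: $\frac{\left(42 + \sqrt{19}\right)^{2}}{4} \approx 537.29$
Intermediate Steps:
$u{\left(o,N \right)} = 1 - \frac{o}{4}$ ($u{\left(o,N \right)} = 1 + o \left(- \frac{1}{4}\right) = 1 - \frac{o}{4}$)
$a{\left(O \right)} = \sqrt{1 + \frac{3 O}{4}}$ ($a{\left(O \right)} = \sqrt{O - \left(-1 + \frac{O}{4}\right)} = \sqrt{1 + \frac{3 O}{4}}$)
$\left(a{\left(\left(3 - 4\right) \left(-2 - 3\right) \right)} + 21\right)^{2} = \left(\frac{\sqrt{4 + 3 \left(3 - 4\right) \left(-2 - 3\right)}}{2} + 21\right)^{2} = \left(\frac{\sqrt{4 + 3 \left(\left(-1\right) \left(-5\right)\right)}}{2} + 21\right)^{2} = \left(\frac{\sqrt{4 + 3 \cdot 5}}{2} + 21\right)^{2} = \left(\frac{\sqrt{4 + 15}}{2} + 21\right)^{2} = \left(\frac{\sqrt{19}}{2} + 21\right)^{2} = \left(21 + \frac{\sqrt{19}}{2}\right)^{2}$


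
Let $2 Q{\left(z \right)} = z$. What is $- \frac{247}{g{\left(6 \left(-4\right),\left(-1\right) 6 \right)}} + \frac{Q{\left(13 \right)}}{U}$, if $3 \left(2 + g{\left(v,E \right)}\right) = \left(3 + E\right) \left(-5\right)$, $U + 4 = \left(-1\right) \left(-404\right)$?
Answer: $- \frac{197561}{2400} \approx -82.317$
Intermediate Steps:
$U = 400$ ($U = -4 - -404 = -4 + 404 = 400$)
$g{\left(v,E \right)} = -7 - \frac{5 E}{3}$ ($g{\left(v,E \right)} = -2 + \frac{\left(3 + E\right) \left(-5\right)}{3} = -2 + \frac{-15 - 5 E}{3} = -2 - \left(5 + \frac{5 E}{3}\right) = -7 - \frac{5 E}{3}$)
$Q{\left(z \right)} = \frac{z}{2}$
$- \frac{247}{g{\left(6 \left(-4\right),\left(-1\right) 6 \right)}} + \frac{Q{\left(13 \right)}}{U} = - \frac{247}{-7 - \frac{5 \left(\left(-1\right) 6\right)}{3}} + \frac{\frac{1}{2} \cdot 13}{400} = - \frac{247}{-7 - -10} + \frac{13}{2} \cdot \frac{1}{400} = - \frac{247}{-7 + 10} + \frac{13}{800} = - \frac{247}{3} + \frac{13}{800} = - \frac{197561}{2400}$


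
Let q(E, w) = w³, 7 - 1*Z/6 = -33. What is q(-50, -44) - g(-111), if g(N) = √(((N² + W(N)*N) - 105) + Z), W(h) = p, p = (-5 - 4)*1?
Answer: -85184 - 3*√1495 ≈ -85300.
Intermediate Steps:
p = -9 (p = -9*1 = -9)
W(h) = -9
Z = 240 (Z = 42 - 6*(-33) = 42 + 198 = 240)
g(N) = √(135 + N² - 9*N) (g(N) = √(((N² - 9*N) - 105) + 240) = √((-105 + N² - 9*N) + 240) = √(135 + N² - 9*N))
q(-50, -44) - g(-111) = (-44)³ - √(135 + (-111)² - 9*(-111)) = -85184 - √(135 + 12321 + 999) = -85184 - √13455 = -85184 - 3*√1495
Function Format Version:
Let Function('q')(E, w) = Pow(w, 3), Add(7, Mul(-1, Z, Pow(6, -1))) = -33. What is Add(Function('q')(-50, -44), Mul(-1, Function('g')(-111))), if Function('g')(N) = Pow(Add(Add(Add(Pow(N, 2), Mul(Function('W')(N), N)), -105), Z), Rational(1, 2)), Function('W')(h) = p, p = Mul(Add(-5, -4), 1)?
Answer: Add(-85184, Mul(-3, Pow(1495, Rational(1, 2)))) ≈ -85300.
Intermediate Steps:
p = -9 (p = Mul(-9, 1) = -9)
Function('W')(h) = -9
Z = 240 (Z = Add(42, Mul(-6, -33)) = Add(42, 198) = 240)
Function('g')(N) = Pow(Add(135, Pow(N, 2), Mul(-9, N)), Rational(1, 2)) (Function('g')(N) = Pow(Add(Add(Add(Pow(N, 2), Mul(-9, N)), -105), 240), Rational(1, 2)) = Pow(Add(Add(-105, Pow(N, 2), Mul(-9, N)), 240), Rational(1, 2)) = Pow(Add(135, Pow(N, 2), Mul(-9, N)), Rational(1, 2)))
Add(Function('q')(-50, -44), Mul(-1, Function('g')(-111))) = Add(Pow(-44, 3), Mul(-1, Pow(Add(135, Pow(-111, 2), Mul(-9, -111)), Rational(1, 2)))) = Add(-85184, Mul(-1, Pow(Add(135, 12321, 999), Rational(1, 2)))) = Add(-85184, Mul(-1, Pow(13455, Rational(1, 2)))) = Add(-85184, Mul(-1, Mul(3, Pow(1495, Rational(1, 2))))) = Add(-85184, Mul(-3, Pow(1495, Rational(1, 2))))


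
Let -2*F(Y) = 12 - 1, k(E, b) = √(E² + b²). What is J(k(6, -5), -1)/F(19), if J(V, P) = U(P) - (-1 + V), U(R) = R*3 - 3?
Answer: 10/11 + 2*√61/11 ≈ 2.3291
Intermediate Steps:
U(R) = -3 + 3*R (U(R) = 3*R - 3 = -3 + 3*R)
J(V, P) = -2 - V + 3*P (J(V, P) = (-3 + 3*P) - (-1 + V) = (-3 + 3*P) + (1 - V) = -2 - V + 3*P)
F(Y) = -11/2 (F(Y) = -(12 - 1)/2 = -½*11 = -11/2)
J(k(6, -5), -1)/F(19) = (-2 - √(6² + (-5)²) + 3*(-1))/(-11/2) = (-2 - √(36 + 25) - 3)*(-2/11) = (-2 - √61 - 3)*(-2/11) = (-5 - √61)*(-2/11) = 10/11 + 2*√61/11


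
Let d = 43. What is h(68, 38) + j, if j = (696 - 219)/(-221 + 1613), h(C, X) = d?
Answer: 20111/464 ≈ 43.343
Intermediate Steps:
h(C, X) = 43
j = 159/464 (j = 477/1392 = 477*(1/1392) = 159/464 ≈ 0.34267)
h(68, 38) + j = 43 + 159/464 = 20111/464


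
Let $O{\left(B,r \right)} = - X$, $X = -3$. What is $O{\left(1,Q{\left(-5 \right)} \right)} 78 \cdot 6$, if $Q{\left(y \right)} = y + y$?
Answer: $1404$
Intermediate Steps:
$Q{\left(y \right)} = 2 y$
$O{\left(B,r \right)} = 3$ ($O{\left(B,r \right)} = \left(-1\right) \left(-3\right) = 3$)
$O{\left(1,Q{\left(-5 \right)} \right)} 78 \cdot 6 = 3 \cdot 78 \cdot 6 = 234 \cdot 6 = 1404$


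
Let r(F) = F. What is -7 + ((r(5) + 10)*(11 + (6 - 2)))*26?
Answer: 5843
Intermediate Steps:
-7 + ((r(5) + 10)*(11 + (6 - 2)))*26 = -7 + ((5 + 10)*(11 + (6 - 2)))*26 = -7 + (15*(11 + 4))*26 = -7 + (15*15)*26 = -7 + 225*26 = -7 + 5850 = 5843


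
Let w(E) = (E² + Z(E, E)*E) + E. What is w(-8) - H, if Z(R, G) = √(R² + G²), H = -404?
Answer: 460 - 64*√2 ≈ 369.49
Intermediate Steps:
Z(R, G) = √(G² + R²)
w(E) = E + E² + E*√2*√(E²) (w(E) = (E² + √(E² + E²)*E) + E = (E² + √(2*E²)*E) + E = (E² + (√2*√(E²))*E) + E = (E² + E*√2*√(E²)) + E = E + E² + E*√2*√(E²))
w(-8) - H = -8*(1 - 8 + √2*√((-8)²)) - 1*(-404) = -8*(1 - 8 + √2*√64) + 404 = -8*(1 - 8 + √2*8) + 404 = -8*(1 - 8 + 8*√2) + 404 = -8*(-7 + 8*√2) + 404 = (56 - 64*√2) + 404 = 460 - 64*√2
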